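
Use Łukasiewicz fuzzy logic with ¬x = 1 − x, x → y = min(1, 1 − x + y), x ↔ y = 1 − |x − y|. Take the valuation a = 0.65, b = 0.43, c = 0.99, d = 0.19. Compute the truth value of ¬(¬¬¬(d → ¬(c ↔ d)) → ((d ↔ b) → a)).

0.00

c ↔ d = 1 − |0.99 − 0.19| = 1 − 0.80 = 0.20
¬(c ↔ d) = 1 − 0.20 = 0.80
d → ¬(c ↔ d) = min(1, 1 − 0.19 + 0.80) = min(1, 1.61) = 1.00
¬(d → ¬(c ↔ d)) = 1 − 1.00 = 0.00
¬¬(d → ¬(c ↔ d)) = 1 − 0.00 = 1.00
¬¬¬(d → ¬(c ↔ d)) = 1 − 1.00 = 0.00
d ↔ b = 1 − |0.19 − 0.43| = 1 − 0.24 = 0.76
(d ↔ b) → a = min(1, 1 − 0.76 + 0.65) = min(1, 0.89) = 0.89
¬¬¬(d → ¬(c ↔ d)) → ((d ↔ b) → a) = min(1, 1 − 0.00 + 0.89) = min(1, 1.89) = 1.00
¬(¬¬¬(d → ¬(c ↔ d)) → ((d ↔ b) → a)) = 1 − 1.00 = 0.00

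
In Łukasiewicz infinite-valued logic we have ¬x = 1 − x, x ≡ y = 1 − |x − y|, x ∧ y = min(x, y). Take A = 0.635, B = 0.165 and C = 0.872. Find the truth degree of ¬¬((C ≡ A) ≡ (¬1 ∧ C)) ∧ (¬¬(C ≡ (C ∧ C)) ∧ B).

0.165

C ≡ A = 1 − |0.872 − 0.635| = 1 − 0.237 = 0.763
¬1 = 1 − 1.000 = 0.000
¬1 ∧ C = min(0.000, 0.872) = 0.000
(C ≡ A) ≡ (¬1 ∧ C) = 1 − |0.763 − 0.000| = 1 − 0.763 = 0.237
¬((C ≡ A) ≡ (¬1 ∧ C)) = 1 − 0.237 = 0.763
¬¬((C ≡ A) ≡ (¬1 ∧ C)) = 1 − 0.763 = 0.237
C ∧ C = min(0.872, 0.872) = 0.872
C ≡ (C ∧ C) = 1 − |0.872 − 0.872| = 1 − 0.000 = 1.000
¬(C ≡ (C ∧ C)) = 1 − 1.000 = 0.000
¬¬(C ≡ (C ∧ C)) = 1 − 0.000 = 1.000
¬¬(C ≡ (C ∧ C)) ∧ B = min(1.000, 0.165) = 0.165
¬¬((C ≡ A) ≡ (¬1 ∧ C)) ∧ (¬¬(C ≡ (C ∧ C)) ∧ B) = min(0.237, 0.165) = 0.165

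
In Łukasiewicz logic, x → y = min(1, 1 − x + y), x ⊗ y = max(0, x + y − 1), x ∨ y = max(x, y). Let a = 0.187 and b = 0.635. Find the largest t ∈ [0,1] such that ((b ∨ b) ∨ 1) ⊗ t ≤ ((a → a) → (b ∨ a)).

b ∨ b = max(0.635, 0.635) = 0.635
(b ∨ b) ∨ 1 = max(0.635, 1.000) = 1.000
So the left factor is (b ∨ b) ∨ 1 = 1.000.
a → a = min(1, 1 − 0.187 + 0.187) = min(1, 1.000) = 1.000
b ∨ a = max(0.635, 0.187) = 0.635
(a → a) → (b ∨ a) = min(1, 1 − 1.000 + 0.635) = min(1, 0.635) = 0.635
So the right-hand bound is (a → a) → (b ∨ a) = 0.635.
The residuum of the Łukasiewicz t-norm gives the supremum: min(1, 1 − 1.000 + 0.635).
1 − 1.000 + 0.635 = 0.635, so t = min(1, 0.635) = 0.635.
Check: 1.000 ⊗ 0.635 = max(0, 0.635) = 0.635 ≤ 0.635.

0.635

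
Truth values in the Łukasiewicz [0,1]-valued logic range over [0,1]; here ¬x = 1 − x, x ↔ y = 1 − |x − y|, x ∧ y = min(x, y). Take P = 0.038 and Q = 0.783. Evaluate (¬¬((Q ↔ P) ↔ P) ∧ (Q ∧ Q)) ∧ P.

0.038

Q ↔ P = 1 − |0.783 − 0.038| = 1 − 0.745 = 0.255
(Q ↔ P) ↔ P = 1 − |0.255 − 0.038| = 1 − 0.217 = 0.783
¬((Q ↔ P) ↔ P) = 1 − 0.783 = 0.217
¬¬((Q ↔ P) ↔ P) = 1 − 0.217 = 0.783
Q ∧ Q = min(0.783, 0.783) = 0.783
¬¬((Q ↔ P) ↔ P) ∧ (Q ∧ Q) = min(0.783, 0.783) = 0.783
(¬¬((Q ↔ P) ↔ P) ∧ (Q ∧ Q)) ∧ P = min(0.783, 0.038) = 0.038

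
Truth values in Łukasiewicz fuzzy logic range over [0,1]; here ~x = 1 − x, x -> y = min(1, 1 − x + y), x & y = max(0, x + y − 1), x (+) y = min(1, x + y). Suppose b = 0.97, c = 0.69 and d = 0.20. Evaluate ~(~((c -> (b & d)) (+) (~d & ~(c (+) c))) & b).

0.51

b & d = max(0, 0.97 + 0.20 − 1) = max(0, 0.17) = 0.17
c -> (b & d) = min(1, 1 − 0.69 + 0.17) = min(1, 0.48) = 0.48
~d = 1 − 0.20 = 0.80
c (+) c = min(1, 0.69 + 0.69) = min(1, 1.38) = 1.00
~(c (+) c) = 1 − 1.00 = 0.00
~d & ~(c (+) c) = max(0, 0.80 + 0.00 − 1) = max(0, -0.20) = 0.00
(c -> (b & d)) (+) (~d & ~(c (+) c)) = min(1, 0.48 + 0.00) = min(1, 0.48) = 0.48
~((c -> (b & d)) (+) (~d & ~(c (+) c))) = 1 − 0.48 = 0.52
~((c -> (b & d)) (+) (~d & ~(c (+) c))) & b = max(0, 0.52 + 0.97 − 1) = max(0, 0.49) = 0.49
~(~((c -> (b & d)) (+) (~d & ~(c (+) c))) & b) = 1 − 0.49 = 0.51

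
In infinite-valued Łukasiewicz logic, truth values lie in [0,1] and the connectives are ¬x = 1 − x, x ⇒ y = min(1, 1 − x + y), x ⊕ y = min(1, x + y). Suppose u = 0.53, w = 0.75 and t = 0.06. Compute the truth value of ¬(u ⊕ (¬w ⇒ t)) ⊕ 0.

0.00

¬w = 1 − 0.75 = 0.25
¬w ⇒ t = min(1, 1 − 0.25 + 0.06) = min(1, 0.81) = 0.81
u ⊕ (¬w ⇒ t) = min(1, 0.53 + 0.81) = min(1, 1.34) = 1.00
¬(u ⊕ (¬w ⇒ t)) = 1 − 1.00 = 0.00
¬(u ⊕ (¬w ⇒ t)) ⊕ 0 = min(1, 0.00 + 0.00) = min(1, 0.00) = 0.00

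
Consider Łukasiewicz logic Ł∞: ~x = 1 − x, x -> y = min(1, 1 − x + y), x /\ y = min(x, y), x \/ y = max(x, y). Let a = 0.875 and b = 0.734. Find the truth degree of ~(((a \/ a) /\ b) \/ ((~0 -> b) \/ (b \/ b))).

0.266

a \/ a = max(0.875, 0.875) = 0.875
(a \/ a) /\ b = min(0.875, 0.734) = 0.734
~0 = 1 − 0.000 = 1.000
~0 -> b = min(1, 1 − 1.000 + 0.734) = min(1, 0.734) = 0.734
b \/ b = max(0.734, 0.734) = 0.734
(~0 -> b) \/ (b \/ b) = max(0.734, 0.734) = 0.734
((a \/ a) /\ b) \/ ((~0 -> b) \/ (b \/ b)) = max(0.734, 0.734) = 0.734
~(((a \/ a) /\ b) \/ ((~0 -> b) \/ (b \/ b))) = 1 − 0.734 = 0.266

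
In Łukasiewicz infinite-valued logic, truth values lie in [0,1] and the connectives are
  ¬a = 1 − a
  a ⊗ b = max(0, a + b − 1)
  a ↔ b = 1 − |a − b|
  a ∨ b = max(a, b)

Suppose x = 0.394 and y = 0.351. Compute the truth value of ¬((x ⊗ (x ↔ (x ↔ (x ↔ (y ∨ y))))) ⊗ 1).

0.649

y ∨ y = max(0.351, 0.351) = 0.351
x ↔ (y ∨ y) = 1 − |0.394 − 0.351| = 1 − 0.043 = 0.957
x ↔ (x ↔ (y ∨ y)) = 1 − |0.394 − 0.957| = 1 − 0.563 = 0.437
x ↔ (x ↔ (x ↔ (y ∨ y))) = 1 − |0.394 − 0.437| = 1 − 0.043 = 0.957
x ⊗ (x ↔ (x ↔ (x ↔ (y ∨ y)))) = max(0, 0.394 + 0.957 − 1) = max(0, 0.351) = 0.351
(x ⊗ (x ↔ (x ↔ (x ↔ (y ∨ y))))) ⊗ 1 = max(0, 0.351 + 1.000 − 1) = max(0, 0.351) = 0.351
¬((x ⊗ (x ↔ (x ↔ (x ↔ (y ∨ y))))) ⊗ 1) = 1 − 0.351 = 0.649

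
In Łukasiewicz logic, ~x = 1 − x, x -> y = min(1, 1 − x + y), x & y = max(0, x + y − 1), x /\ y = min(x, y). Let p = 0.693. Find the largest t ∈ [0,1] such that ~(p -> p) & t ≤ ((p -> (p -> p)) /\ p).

p -> p = min(1, 1 − 0.693 + 0.693) = min(1, 1.000) = 1.000
~(p -> p) = 1 − 1.000 = 0.000
So the left factor is ~(p -> p) = 0.000.
p -> (p -> p) = min(1, 1 − 0.693 + 1.000) = min(1, 1.307) = 1.000
(p -> (p -> p)) /\ p = min(1.000, 0.693) = 0.693
So the right-hand bound is (p -> (p -> p)) /\ p = 0.693.
The residuum of the Łukasiewicz t-norm gives the supremum: min(1, 1 − 0.000 + 0.693).
1 − 0.000 + 0.693 = 1.693, so t = min(1, 1.693) = 1.000.
Check: 0.000 & 1.000 = max(0, 0.000) = 0.000 ≤ 0.693.

1.000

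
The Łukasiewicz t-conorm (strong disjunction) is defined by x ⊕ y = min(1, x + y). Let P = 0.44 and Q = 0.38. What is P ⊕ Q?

P ⊕ Q = min(1, 0.44 + 0.38) = min(1, 0.82) = 0.82
For comparison, the Gödel t-conorm max(x, y) would give 0.44.

0.82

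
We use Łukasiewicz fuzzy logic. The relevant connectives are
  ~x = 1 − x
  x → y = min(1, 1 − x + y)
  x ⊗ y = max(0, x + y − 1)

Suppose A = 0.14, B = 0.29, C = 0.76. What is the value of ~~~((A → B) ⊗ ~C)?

0.76

A → B = min(1, 1 − 0.14 + 0.29) = min(1, 1.15) = 1.00
~C = 1 − 0.76 = 0.24
(A → B) ⊗ ~C = max(0, 1.00 + 0.24 − 1) = max(0, 0.24) = 0.24
~((A → B) ⊗ ~C) = 1 − 0.24 = 0.76
~~((A → B) ⊗ ~C) = 1 − 0.76 = 0.24
~~~((A → B) ⊗ ~C) = 1 − 0.24 = 0.76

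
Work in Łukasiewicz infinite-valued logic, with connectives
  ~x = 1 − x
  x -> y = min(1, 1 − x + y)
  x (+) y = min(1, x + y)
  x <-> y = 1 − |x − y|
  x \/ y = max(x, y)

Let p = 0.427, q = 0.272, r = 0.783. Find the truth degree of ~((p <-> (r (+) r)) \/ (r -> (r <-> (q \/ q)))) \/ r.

0.783

r (+) r = min(1, 0.783 + 0.783) = min(1, 1.566) = 1.000
p <-> (r (+) r) = 1 − |0.427 − 1.000| = 1 − 0.573 = 0.427
q \/ q = max(0.272, 0.272) = 0.272
r <-> (q \/ q) = 1 − |0.783 − 0.272| = 1 − 0.511 = 0.489
r -> (r <-> (q \/ q)) = min(1, 1 − 0.783 + 0.489) = min(1, 0.706) = 0.706
(p <-> (r (+) r)) \/ (r -> (r <-> (q \/ q))) = max(0.427, 0.706) = 0.706
~((p <-> (r (+) r)) \/ (r -> (r <-> (q \/ q)))) = 1 − 0.706 = 0.294
~((p <-> (r (+) r)) \/ (r -> (r <-> (q \/ q)))) \/ r = max(0.294, 0.783) = 0.783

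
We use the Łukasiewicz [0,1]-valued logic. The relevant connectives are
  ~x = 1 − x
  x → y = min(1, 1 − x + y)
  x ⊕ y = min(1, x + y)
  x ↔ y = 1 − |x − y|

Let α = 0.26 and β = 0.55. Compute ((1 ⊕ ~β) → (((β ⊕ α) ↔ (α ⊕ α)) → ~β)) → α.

0.52

~β = 1 − 0.55 = 0.45
1 ⊕ ~β = min(1, 1.00 + 0.45) = min(1, 1.45) = 1.00
β ⊕ α = min(1, 0.55 + 0.26) = min(1, 0.81) = 0.81
α ⊕ α = min(1, 0.26 + 0.26) = min(1, 0.52) = 0.52
(β ⊕ α) ↔ (α ⊕ α) = 1 − |0.81 − 0.52| = 1 − 0.29 = 0.71
((β ⊕ α) ↔ (α ⊕ α)) → ~β = min(1, 1 − 0.71 + 0.45) = min(1, 0.74) = 0.74
(1 ⊕ ~β) → (((β ⊕ α) ↔ (α ⊕ α)) → ~β) = min(1, 1 − 1.00 + 0.74) = min(1, 0.74) = 0.74
((1 ⊕ ~β) → (((β ⊕ α) ↔ (α ⊕ α)) → ~β)) → α = min(1, 1 − 0.74 + 0.26) = min(1, 0.52) = 0.52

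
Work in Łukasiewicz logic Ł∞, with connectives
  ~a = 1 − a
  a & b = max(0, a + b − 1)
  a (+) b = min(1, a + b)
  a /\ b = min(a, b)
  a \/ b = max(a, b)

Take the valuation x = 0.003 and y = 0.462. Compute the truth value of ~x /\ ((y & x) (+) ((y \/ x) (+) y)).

~x = 1 − 0.003 = 0.997
y & x = max(0, 0.462 + 0.003 − 1) = max(0, -0.535) = 0.000
y \/ x = max(0.462, 0.003) = 0.462
(y \/ x) (+) y = min(1, 0.462 + 0.462) = min(1, 0.924) = 0.924
(y & x) (+) ((y \/ x) (+) y) = min(1, 0.000 + 0.924) = min(1, 0.924) = 0.924
~x /\ ((y & x) (+) ((y \/ x) (+) y)) = min(0.997, 0.924) = 0.924

0.924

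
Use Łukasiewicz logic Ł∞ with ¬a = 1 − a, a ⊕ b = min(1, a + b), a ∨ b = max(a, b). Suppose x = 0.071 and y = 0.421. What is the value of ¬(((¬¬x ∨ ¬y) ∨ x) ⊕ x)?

¬x = 1 − 0.071 = 0.929
¬¬x = 1 − 0.929 = 0.071
¬y = 1 − 0.421 = 0.579
¬¬x ∨ ¬y = max(0.071, 0.579) = 0.579
(¬¬x ∨ ¬y) ∨ x = max(0.579, 0.071) = 0.579
((¬¬x ∨ ¬y) ∨ x) ⊕ x = min(1, 0.579 + 0.071) = min(1, 0.650) = 0.650
¬(((¬¬x ∨ ¬y) ∨ x) ⊕ x) = 1 − 0.650 = 0.350

0.350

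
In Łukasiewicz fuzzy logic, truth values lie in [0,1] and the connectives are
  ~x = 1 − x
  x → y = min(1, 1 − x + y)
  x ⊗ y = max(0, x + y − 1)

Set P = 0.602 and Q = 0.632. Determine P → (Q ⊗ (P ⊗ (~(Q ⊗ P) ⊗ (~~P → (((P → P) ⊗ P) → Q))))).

Q ⊗ P = max(0, 0.632 + 0.602 − 1) = max(0, 0.234) = 0.234
~(Q ⊗ P) = 1 − 0.234 = 0.766
~P = 1 − 0.602 = 0.398
~~P = 1 − 0.398 = 0.602
P → P = min(1, 1 − 0.602 + 0.602) = min(1, 1.000) = 1.000
(P → P) ⊗ P = max(0, 1.000 + 0.602 − 1) = max(0, 0.602) = 0.602
((P → P) ⊗ P) → Q = min(1, 1 − 0.602 + 0.632) = min(1, 1.030) = 1.000
~~P → (((P → P) ⊗ P) → Q) = min(1, 1 − 0.602 + 1.000) = min(1, 1.398) = 1.000
~(Q ⊗ P) ⊗ (~~P → (((P → P) ⊗ P) → Q)) = max(0, 0.766 + 1.000 − 1) = max(0, 0.766) = 0.766
P ⊗ (~(Q ⊗ P) ⊗ (~~P → (((P → P) ⊗ P) → Q))) = max(0, 0.602 + 0.766 − 1) = max(0, 0.368) = 0.368
Q ⊗ (P ⊗ (~(Q ⊗ P) ⊗ (~~P → (((P → P) ⊗ P) → Q)))) = max(0, 0.632 + 0.368 − 1) = max(0, 0.000) = 0.000
P → (Q ⊗ (P ⊗ (~(Q ⊗ P) ⊗ (~~P → (((P → P) ⊗ P) → Q))))) = min(1, 1 − 0.602 + 0.000) = min(1, 0.398) = 0.398

0.398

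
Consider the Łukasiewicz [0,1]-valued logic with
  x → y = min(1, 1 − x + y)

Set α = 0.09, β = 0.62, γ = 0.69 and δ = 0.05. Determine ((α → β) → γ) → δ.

0.36

α → β = min(1, 1 − 0.09 + 0.62) = min(1, 1.53) = 1.00
(α → β) → γ = min(1, 1 − 1.00 + 0.69) = min(1, 0.69) = 0.69
((α → β) → γ) → δ = min(1, 1 − 0.69 + 0.05) = min(1, 0.36) = 0.36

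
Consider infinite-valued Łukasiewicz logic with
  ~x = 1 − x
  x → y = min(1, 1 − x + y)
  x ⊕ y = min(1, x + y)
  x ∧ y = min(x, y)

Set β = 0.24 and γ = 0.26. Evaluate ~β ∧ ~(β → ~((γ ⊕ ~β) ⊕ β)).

~β = 1 − 0.24 = 0.76
γ ⊕ ~β = min(1, 0.26 + 0.76) = min(1, 1.02) = 1.00
(γ ⊕ ~β) ⊕ β = min(1, 1.00 + 0.24) = min(1, 1.24) = 1.00
~((γ ⊕ ~β) ⊕ β) = 1 − 1.00 = 0.00
β → ~((γ ⊕ ~β) ⊕ β) = min(1, 1 − 0.24 + 0.00) = min(1, 0.76) = 0.76
~(β → ~((γ ⊕ ~β) ⊕ β)) = 1 − 0.76 = 0.24
~β ∧ ~(β → ~((γ ⊕ ~β) ⊕ β)) = min(0.76, 0.24) = 0.24

0.24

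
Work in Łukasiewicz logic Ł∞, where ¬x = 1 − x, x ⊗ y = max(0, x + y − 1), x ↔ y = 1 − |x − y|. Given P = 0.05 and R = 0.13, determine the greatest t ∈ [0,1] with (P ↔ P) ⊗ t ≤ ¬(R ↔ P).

0.08

P ↔ P = 1 − |0.05 − 0.05| = 1 − 0.00 = 1.00
So the left factor is P ↔ P = 1.00.
R ↔ P = 1 − |0.13 − 0.05| = 1 − 0.08 = 0.92
¬(R ↔ P) = 1 − 0.92 = 0.08
So the right-hand bound is ¬(R ↔ P) = 0.08.
The residuum of the Łukasiewicz t-norm gives the supremum: min(1, 1 − 1.00 + 0.08).
1 − 1.00 + 0.08 = 0.08, so t = min(1, 0.08) = 0.08.
Check: 1.00 ⊗ 0.08 = max(0, 0.08) = 0.08 ≤ 0.08.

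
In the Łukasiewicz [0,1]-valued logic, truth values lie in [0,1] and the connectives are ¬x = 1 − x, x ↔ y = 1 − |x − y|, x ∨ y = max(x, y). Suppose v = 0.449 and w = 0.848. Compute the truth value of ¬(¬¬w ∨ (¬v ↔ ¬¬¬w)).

¬w = 1 − 0.848 = 0.152
¬¬w = 1 − 0.152 = 0.848
¬v = 1 − 0.449 = 0.551
¬¬¬w = 1 − 0.848 = 0.152
¬v ↔ ¬¬¬w = 1 − |0.551 − 0.152| = 1 − 0.399 = 0.601
¬¬w ∨ (¬v ↔ ¬¬¬w) = max(0.848, 0.601) = 0.848
¬(¬¬w ∨ (¬v ↔ ¬¬¬w)) = 1 − 0.848 = 0.152

0.152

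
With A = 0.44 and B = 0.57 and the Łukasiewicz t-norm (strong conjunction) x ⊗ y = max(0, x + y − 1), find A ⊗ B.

0.01

A ⊗ B = max(0, 0.44 + 0.57 − 1) = max(0, 0.01) = 0.01
For comparison, the Gödel (minimum) t-norm min(x, y) would give 0.44.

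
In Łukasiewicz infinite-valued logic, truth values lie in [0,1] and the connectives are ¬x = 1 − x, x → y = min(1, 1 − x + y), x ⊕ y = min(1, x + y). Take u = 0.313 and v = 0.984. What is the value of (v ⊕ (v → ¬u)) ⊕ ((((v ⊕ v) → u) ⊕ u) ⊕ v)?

1.000

¬u = 1 − 0.313 = 0.687
v → ¬u = min(1, 1 − 0.984 + 0.687) = min(1, 0.703) = 0.703
v ⊕ (v → ¬u) = min(1, 0.984 + 0.703) = min(1, 1.687) = 1.000
v ⊕ v = min(1, 0.984 + 0.984) = min(1, 1.968) = 1.000
(v ⊕ v) → u = min(1, 1 − 1.000 + 0.313) = min(1, 0.313) = 0.313
((v ⊕ v) → u) ⊕ u = min(1, 0.313 + 0.313) = min(1, 0.626) = 0.626
(((v ⊕ v) → u) ⊕ u) ⊕ v = min(1, 0.626 + 0.984) = min(1, 1.610) = 1.000
(v ⊕ (v → ¬u)) ⊕ ((((v ⊕ v) → u) ⊕ u) ⊕ v) = min(1, 1.000 + 1.000) = min(1, 2.000) = 1.000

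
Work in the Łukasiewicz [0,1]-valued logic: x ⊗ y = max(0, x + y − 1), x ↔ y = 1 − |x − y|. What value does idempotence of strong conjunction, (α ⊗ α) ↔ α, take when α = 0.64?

α ⊗ α = max(0, 0.64 + 0.64 − 1) = max(0, 0.28) = 0.28
(α ⊗ α) ↔ α = 1 − |0.28 − 0.64| = 1 − 0.36 = 0.64
(The value 0.64 < 1 shows this instance is not satisfied; fails in Ł∞ since a ⊗ a = max(0, 2a−1) ≠ a in general.)

0.64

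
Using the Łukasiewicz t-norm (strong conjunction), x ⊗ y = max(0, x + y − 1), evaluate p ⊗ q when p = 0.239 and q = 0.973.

p ⊗ q = max(0, 0.239 + 0.973 − 1) = max(0, 0.212) = 0.212
For comparison, the Gödel (minimum) t-norm min(x, y) would give 0.239.

0.212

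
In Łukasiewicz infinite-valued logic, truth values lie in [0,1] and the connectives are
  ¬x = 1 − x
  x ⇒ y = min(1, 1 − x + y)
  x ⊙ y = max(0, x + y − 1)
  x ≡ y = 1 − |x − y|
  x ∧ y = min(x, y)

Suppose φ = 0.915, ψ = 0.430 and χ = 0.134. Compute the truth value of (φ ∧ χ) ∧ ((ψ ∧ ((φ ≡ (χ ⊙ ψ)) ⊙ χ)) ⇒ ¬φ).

0.134

φ ∧ χ = min(0.915, 0.134) = 0.134
χ ⊙ ψ = max(0, 0.134 + 0.430 − 1) = max(0, -0.436) = 0.000
φ ≡ (χ ⊙ ψ) = 1 − |0.915 − 0.000| = 1 − 0.915 = 0.085
(φ ≡ (χ ⊙ ψ)) ⊙ χ = max(0, 0.085 + 0.134 − 1) = max(0, -0.781) = 0.000
ψ ∧ ((φ ≡ (χ ⊙ ψ)) ⊙ χ) = min(0.430, 0.000) = 0.000
¬φ = 1 − 0.915 = 0.085
(ψ ∧ ((φ ≡ (χ ⊙ ψ)) ⊙ χ)) ⇒ ¬φ = min(1, 1 − 0.000 + 0.085) = min(1, 1.085) = 1.000
(φ ∧ χ) ∧ ((ψ ∧ ((φ ≡ (χ ⊙ ψ)) ⊙ χ)) ⇒ ¬φ) = min(0.134, 1.000) = 0.134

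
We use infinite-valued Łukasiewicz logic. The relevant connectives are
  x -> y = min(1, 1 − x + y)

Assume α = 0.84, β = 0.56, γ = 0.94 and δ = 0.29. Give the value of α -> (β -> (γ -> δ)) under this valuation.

0.95

γ -> δ = min(1, 1 − 0.94 + 0.29) = min(1, 0.35) = 0.35
β -> (γ -> δ) = min(1, 1 − 0.56 + 0.35) = min(1, 0.79) = 0.79
α -> (β -> (γ -> δ)) = min(1, 1 − 0.84 + 0.79) = min(1, 0.95) = 0.95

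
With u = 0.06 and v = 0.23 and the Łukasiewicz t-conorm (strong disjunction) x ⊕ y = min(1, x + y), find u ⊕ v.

u ⊕ v = min(1, 0.06 + 0.23) = min(1, 0.29) = 0.29
For comparison, the Gödel t-conorm max(x, y) would give 0.23.

0.29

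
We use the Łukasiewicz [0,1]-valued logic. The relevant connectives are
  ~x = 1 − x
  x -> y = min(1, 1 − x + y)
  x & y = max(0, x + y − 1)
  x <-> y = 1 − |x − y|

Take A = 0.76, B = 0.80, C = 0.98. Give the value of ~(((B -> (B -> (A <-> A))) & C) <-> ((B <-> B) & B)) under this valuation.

0.18

A <-> A = 1 − |0.76 − 0.76| = 1 − 0.00 = 1.00
B -> (A <-> A) = min(1, 1 − 0.80 + 1.00) = min(1, 1.20) = 1.00
B -> (B -> (A <-> A)) = min(1, 1 − 0.80 + 1.00) = min(1, 1.20) = 1.00
(B -> (B -> (A <-> A))) & C = max(0, 1.00 + 0.98 − 1) = max(0, 0.98) = 0.98
B <-> B = 1 − |0.80 − 0.80| = 1 − 0.00 = 1.00
(B <-> B) & B = max(0, 1.00 + 0.80 − 1) = max(0, 0.80) = 0.80
((B -> (B -> (A <-> A))) & C) <-> ((B <-> B) & B) = 1 − |0.98 − 0.80| = 1 − 0.18 = 0.82
~(((B -> (B -> (A <-> A))) & C) <-> ((B <-> B) & B)) = 1 − 0.82 = 0.18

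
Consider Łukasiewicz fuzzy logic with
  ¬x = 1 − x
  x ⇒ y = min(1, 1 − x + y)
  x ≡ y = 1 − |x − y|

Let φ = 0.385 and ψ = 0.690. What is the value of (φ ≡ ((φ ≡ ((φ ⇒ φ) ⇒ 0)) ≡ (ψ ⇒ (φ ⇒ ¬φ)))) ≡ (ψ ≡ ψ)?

0.770

φ ⇒ φ = min(1, 1 − 0.385 + 0.385) = min(1, 1.000) = 1.000
(φ ⇒ φ) ⇒ 0 = min(1, 1 − 1.000 + 0.000) = min(1, 0.000) = 0.000
φ ≡ ((φ ⇒ φ) ⇒ 0) = 1 − |0.385 − 0.000| = 1 − 0.385 = 0.615
¬φ = 1 − 0.385 = 0.615
φ ⇒ ¬φ = min(1, 1 − 0.385 + 0.615) = min(1, 1.230) = 1.000
ψ ⇒ (φ ⇒ ¬φ) = min(1, 1 − 0.690 + 1.000) = min(1, 1.310) = 1.000
(φ ≡ ((φ ⇒ φ) ⇒ 0)) ≡ (ψ ⇒ (φ ⇒ ¬φ)) = 1 − |0.615 − 1.000| = 1 − 0.385 = 0.615
φ ≡ ((φ ≡ ((φ ⇒ φ) ⇒ 0)) ≡ (ψ ⇒ (φ ⇒ ¬φ))) = 1 − |0.385 − 0.615| = 1 − 0.230 = 0.770
ψ ≡ ψ = 1 − |0.690 − 0.690| = 1 − 0.000 = 1.000
(φ ≡ ((φ ≡ ((φ ⇒ φ) ⇒ 0)) ≡ (ψ ⇒ (φ ⇒ ¬φ)))) ≡ (ψ ≡ ψ) = 1 − |0.770 − 1.000| = 1 − 0.230 = 0.770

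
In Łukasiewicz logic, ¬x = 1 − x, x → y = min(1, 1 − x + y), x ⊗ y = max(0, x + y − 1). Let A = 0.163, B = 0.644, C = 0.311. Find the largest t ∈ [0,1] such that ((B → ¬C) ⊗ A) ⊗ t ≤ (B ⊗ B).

1.000

¬C = 1 − 0.311 = 0.689
B → ¬C = min(1, 1 − 0.644 + 0.689) = min(1, 1.045) = 1.000
(B → ¬C) ⊗ A = max(0, 1.000 + 0.163 − 1) = max(0, 0.163) = 0.163
So the left factor is (B → ¬C) ⊗ A = 0.163.
B ⊗ B = max(0, 0.644 + 0.644 − 1) = max(0, 0.288) = 0.288
So the right-hand bound is B ⊗ B = 0.288.
The residuum of the Łukasiewicz t-norm gives the supremum: min(1, 1 − 0.163 + 0.288).
1 − 0.163 + 0.288 = 1.125, so t = min(1, 1.125) = 1.000.
Check: 0.163 ⊗ 1.000 = max(0, 0.163) = 0.163 ≤ 0.288.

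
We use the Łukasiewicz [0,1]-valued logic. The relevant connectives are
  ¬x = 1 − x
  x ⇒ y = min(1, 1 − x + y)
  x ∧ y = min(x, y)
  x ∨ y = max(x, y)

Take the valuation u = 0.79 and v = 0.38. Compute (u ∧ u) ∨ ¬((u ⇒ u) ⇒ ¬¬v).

0.79

u ∧ u = min(0.79, 0.79) = 0.79
u ⇒ u = min(1, 1 − 0.79 + 0.79) = min(1, 1.00) = 1.00
¬v = 1 − 0.38 = 0.62
¬¬v = 1 − 0.62 = 0.38
(u ⇒ u) ⇒ ¬¬v = min(1, 1 − 1.00 + 0.38) = min(1, 0.38) = 0.38
¬((u ⇒ u) ⇒ ¬¬v) = 1 − 0.38 = 0.62
(u ∧ u) ∨ ¬((u ⇒ u) ⇒ ¬¬v) = max(0.79, 0.62) = 0.79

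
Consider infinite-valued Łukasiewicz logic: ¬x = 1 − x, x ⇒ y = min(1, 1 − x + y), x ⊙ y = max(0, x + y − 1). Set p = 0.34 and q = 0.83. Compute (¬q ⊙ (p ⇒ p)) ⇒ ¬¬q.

1.00

¬q = 1 − 0.83 = 0.17
p ⇒ p = min(1, 1 − 0.34 + 0.34) = min(1, 1.00) = 1.00
¬q ⊙ (p ⇒ p) = max(0, 0.17 + 1.00 − 1) = max(0, 0.17) = 0.17
¬¬q = 1 − 0.17 = 0.83
(¬q ⊙ (p ⇒ p)) ⇒ ¬¬q = min(1, 1 − 0.17 + 0.83) = min(1, 1.66) = 1.00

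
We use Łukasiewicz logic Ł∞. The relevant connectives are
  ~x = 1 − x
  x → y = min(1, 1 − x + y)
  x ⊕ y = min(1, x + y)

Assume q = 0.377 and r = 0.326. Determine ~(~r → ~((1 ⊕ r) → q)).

0.051

~r = 1 − 0.326 = 0.674
1 ⊕ r = min(1, 1.000 + 0.326) = min(1, 1.326) = 1.000
(1 ⊕ r) → q = min(1, 1 − 1.000 + 0.377) = min(1, 0.377) = 0.377
~((1 ⊕ r) → q) = 1 − 0.377 = 0.623
~r → ~((1 ⊕ r) → q) = min(1, 1 − 0.674 + 0.623) = min(1, 0.949) = 0.949
~(~r → ~((1 ⊕ r) → q)) = 1 − 0.949 = 0.051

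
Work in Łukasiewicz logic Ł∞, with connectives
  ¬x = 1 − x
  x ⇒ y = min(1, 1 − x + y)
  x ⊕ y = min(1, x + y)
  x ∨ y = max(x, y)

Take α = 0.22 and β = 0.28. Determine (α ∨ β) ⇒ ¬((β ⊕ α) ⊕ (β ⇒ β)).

0.72

α ∨ β = max(0.22, 0.28) = 0.28
β ⊕ α = min(1, 0.28 + 0.22) = min(1, 0.50) = 0.50
β ⇒ β = min(1, 1 − 0.28 + 0.28) = min(1, 1.00) = 1.00
(β ⊕ α) ⊕ (β ⇒ β) = min(1, 0.50 + 1.00) = min(1, 1.50) = 1.00
¬((β ⊕ α) ⊕ (β ⇒ β)) = 1 − 1.00 = 0.00
(α ∨ β) ⇒ ¬((β ⊕ α) ⊕ (β ⇒ β)) = min(1, 1 − 0.28 + 0.00) = min(1, 0.72) = 0.72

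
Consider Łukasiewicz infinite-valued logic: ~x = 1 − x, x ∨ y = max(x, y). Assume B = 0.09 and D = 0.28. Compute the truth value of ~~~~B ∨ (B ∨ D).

0.28

~B = 1 − 0.09 = 0.91
~~B = 1 − 0.91 = 0.09
~~~B = 1 − 0.09 = 0.91
~~~~B = 1 − 0.91 = 0.09
B ∨ D = max(0.09, 0.28) = 0.28
~~~~B ∨ (B ∨ D) = max(0.09, 0.28) = 0.28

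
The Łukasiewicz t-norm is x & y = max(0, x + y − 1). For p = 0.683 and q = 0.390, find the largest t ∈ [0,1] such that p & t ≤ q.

The residuum of the Łukasiewicz t-norm gives the supremum: min(1, 1 − 0.683 + 0.390).
1 − 0.683 + 0.390 = 0.707, so t = min(1, 0.707) = 0.707.
Check: 0.683 & 0.707 = max(0, 0.390) = 0.390 ≤ 0.390.

0.707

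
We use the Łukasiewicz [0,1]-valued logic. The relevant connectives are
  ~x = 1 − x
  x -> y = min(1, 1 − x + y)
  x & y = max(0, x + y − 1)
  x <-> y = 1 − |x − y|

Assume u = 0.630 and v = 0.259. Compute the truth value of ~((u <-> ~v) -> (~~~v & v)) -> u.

~v = 1 − 0.259 = 0.741
u <-> ~v = 1 − |0.630 − 0.741| = 1 − 0.111 = 0.889
~~v = 1 − 0.741 = 0.259
~~~v = 1 − 0.259 = 0.741
~~~v & v = max(0, 0.741 + 0.259 − 1) = max(0, 0.000) = 0.000
(u <-> ~v) -> (~~~v & v) = min(1, 1 − 0.889 + 0.000) = min(1, 0.111) = 0.111
~((u <-> ~v) -> (~~~v & v)) = 1 − 0.111 = 0.889
~((u <-> ~v) -> (~~~v & v)) -> u = min(1, 1 − 0.889 + 0.630) = min(1, 0.741) = 0.741

0.741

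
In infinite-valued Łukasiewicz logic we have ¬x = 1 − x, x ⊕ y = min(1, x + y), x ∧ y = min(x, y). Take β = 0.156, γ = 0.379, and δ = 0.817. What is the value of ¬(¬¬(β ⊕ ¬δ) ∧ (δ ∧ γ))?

0.661

¬δ = 1 − 0.817 = 0.183
β ⊕ ¬δ = min(1, 0.156 + 0.183) = min(1, 0.339) = 0.339
¬(β ⊕ ¬δ) = 1 − 0.339 = 0.661
¬¬(β ⊕ ¬δ) = 1 − 0.661 = 0.339
δ ∧ γ = min(0.817, 0.379) = 0.379
¬¬(β ⊕ ¬δ) ∧ (δ ∧ γ) = min(0.339, 0.379) = 0.339
¬(¬¬(β ⊕ ¬δ) ∧ (δ ∧ γ)) = 1 − 0.339 = 0.661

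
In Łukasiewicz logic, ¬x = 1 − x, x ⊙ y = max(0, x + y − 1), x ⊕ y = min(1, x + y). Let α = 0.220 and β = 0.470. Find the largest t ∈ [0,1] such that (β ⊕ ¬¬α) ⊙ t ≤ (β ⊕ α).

¬α = 1 − 0.220 = 0.780
¬¬α = 1 − 0.780 = 0.220
β ⊕ ¬¬α = min(1, 0.470 + 0.220) = min(1, 0.690) = 0.690
So the left factor is β ⊕ ¬¬α = 0.690.
β ⊕ α = min(1, 0.470 + 0.220) = min(1, 0.690) = 0.690
So the right-hand bound is β ⊕ α = 0.690.
The residuum of the Łukasiewicz t-norm gives the supremum: min(1, 1 − 0.690 + 0.690).
1 − 0.690 + 0.690 = 1.000, so t = min(1, 1.000) = 1.000.
Check: 0.690 ⊙ 1.000 = max(0, 0.690) = 0.690 ≤ 0.690.

1.000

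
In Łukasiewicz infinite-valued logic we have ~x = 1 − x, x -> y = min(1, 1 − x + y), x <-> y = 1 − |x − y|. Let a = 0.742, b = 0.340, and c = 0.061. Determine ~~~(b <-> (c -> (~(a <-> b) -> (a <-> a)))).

a <-> b = 1 − |0.742 − 0.340| = 1 − 0.402 = 0.598
~(a <-> b) = 1 − 0.598 = 0.402
a <-> a = 1 − |0.742 − 0.742| = 1 − 0.000 = 1.000
~(a <-> b) -> (a <-> a) = min(1, 1 − 0.402 + 1.000) = min(1, 1.598) = 1.000
c -> (~(a <-> b) -> (a <-> a)) = min(1, 1 − 0.061 + 1.000) = min(1, 1.939) = 1.000
b <-> (c -> (~(a <-> b) -> (a <-> a))) = 1 − |0.340 − 1.000| = 1 − 0.660 = 0.340
~(b <-> (c -> (~(a <-> b) -> (a <-> a)))) = 1 − 0.340 = 0.660
~~(b <-> (c -> (~(a <-> b) -> (a <-> a)))) = 1 − 0.660 = 0.340
~~~(b <-> (c -> (~(a <-> b) -> (a <-> a)))) = 1 − 0.340 = 0.660

0.660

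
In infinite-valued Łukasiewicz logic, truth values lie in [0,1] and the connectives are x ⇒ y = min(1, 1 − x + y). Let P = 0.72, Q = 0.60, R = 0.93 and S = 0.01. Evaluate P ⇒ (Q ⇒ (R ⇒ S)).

R ⇒ S = min(1, 1 − 0.93 + 0.01) = min(1, 0.08) = 0.08
Q ⇒ (R ⇒ S) = min(1, 1 − 0.60 + 0.08) = min(1, 0.48) = 0.48
P ⇒ (Q ⇒ (R ⇒ S)) = min(1, 1 − 0.72 + 0.48) = min(1, 0.76) = 0.76

0.76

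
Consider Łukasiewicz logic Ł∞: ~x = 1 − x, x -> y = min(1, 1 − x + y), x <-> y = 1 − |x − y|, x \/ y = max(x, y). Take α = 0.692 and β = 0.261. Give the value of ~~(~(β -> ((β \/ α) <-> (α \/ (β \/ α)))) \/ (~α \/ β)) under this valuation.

β \/ α = max(0.261, 0.692) = 0.692
α \/ (β \/ α) = max(0.692, 0.692) = 0.692
(β \/ α) <-> (α \/ (β \/ α)) = 1 − |0.692 − 0.692| = 1 − 0.000 = 1.000
β -> ((β \/ α) <-> (α \/ (β \/ α))) = min(1, 1 − 0.261 + 1.000) = min(1, 1.739) = 1.000
~(β -> ((β \/ α) <-> (α \/ (β \/ α)))) = 1 − 1.000 = 0.000
~α = 1 − 0.692 = 0.308
~α \/ β = max(0.308, 0.261) = 0.308
~(β -> ((β \/ α) <-> (α \/ (β \/ α)))) \/ (~α \/ β) = max(0.000, 0.308) = 0.308
~(~(β -> ((β \/ α) <-> (α \/ (β \/ α)))) \/ (~α \/ β)) = 1 − 0.308 = 0.692
~~(~(β -> ((β \/ α) <-> (α \/ (β \/ α)))) \/ (~α \/ β)) = 1 − 0.692 = 0.308

0.308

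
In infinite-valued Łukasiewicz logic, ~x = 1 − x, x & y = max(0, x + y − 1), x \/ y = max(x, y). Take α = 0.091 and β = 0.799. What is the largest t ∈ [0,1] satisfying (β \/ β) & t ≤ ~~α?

β \/ β = max(0.799, 0.799) = 0.799
So the left factor is β \/ β = 0.799.
~α = 1 − 0.091 = 0.909
~~α = 1 − 0.909 = 0.091
So the right-hand bound is ~~α = 0.091.
The residuum of the Łukasiewicz t-norm gives the supremum: min(1, 1 − 0.799 + 0.091).
1 − 0.799 + 0.091 = 0.292, so t = min(1, 0.292) = 0.292.
Check: 0.799 & 0.292 = max(0, 0.091) = 0.091 ≤ 0.091.

0.292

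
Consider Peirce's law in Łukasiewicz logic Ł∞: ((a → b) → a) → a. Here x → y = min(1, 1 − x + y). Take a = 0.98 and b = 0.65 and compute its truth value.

0.98

a → b = min(1, 1 − 0.98 + 0.65) = min(1, 0.67) = 0.67
(a → b) → a = min(1, 1 − 0.67 + 0.98) = min(1, 1.31) = 1.00
((a → b) → a) → a = min(1, 1 − 1.00 + 0.98) = min(1, 0.98) = 0.98
(The value 0.98 < 1 shows this instance is not satisfied; not a Ł∞-tautology in general.)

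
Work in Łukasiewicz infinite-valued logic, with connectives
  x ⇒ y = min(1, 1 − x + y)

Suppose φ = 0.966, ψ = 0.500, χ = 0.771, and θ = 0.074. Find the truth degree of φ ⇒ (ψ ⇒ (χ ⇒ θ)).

0.837

χ ⇒ θ = min(1, 1 − 0.771 + 0.074) = min(1, 0.303) = 0.303
ψ ⇒ (χ ⇒ θ) = min(1, 1 − 0.500 + 0.303) = min(1, 0.803) = 0.803
φ ⇒ (ψ ⇒ (χ ⇒ θ)) = min(1, 1 − 0.966 + 0.803) = min(1, 0.837) = 0.837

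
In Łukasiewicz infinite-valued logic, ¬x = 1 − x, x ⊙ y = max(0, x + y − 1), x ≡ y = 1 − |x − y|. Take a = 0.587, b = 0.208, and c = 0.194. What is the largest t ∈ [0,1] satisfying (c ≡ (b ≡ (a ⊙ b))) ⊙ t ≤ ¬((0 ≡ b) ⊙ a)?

a ⊙ b = max(0, 0.587 + 0.208 − 1) = max(0, -0.205) = 0.000
b ≡ (a ⊙ b) = 1 − |0.208 − 0.000| = 1 − 0.208 = 0.792
c ≡ (b ≡ (a ⊙ b)) = 1 − |0.194 − 0.792| = 1 − 0.598 = 0.402
So the left factor is c ≡ (b ≡ (a ⊙ b)) = 0.402.
0 ≡ b = 1 − |0.000 − 0.208| = 1 − 0.208 = 0.792
(0 ≡ b) ⊙ a = max(0, 0.792 + 0.587 − 1) = max(0, 0.379) = 0.379
¬((0 ≡ b) ⊙ a) = 1 − 0.379 = 0.621
So the right-hand bound is ¬((0 ≡ b) ⊙ a) = 0.621.
The residuum of the Łukasiewicz t-norm gives the supremum: min(1, 1 − 0.402 + 0.621).
1 − 0.402 + 0.621 = 1.219, so t = min(1, 1.219) = 1.000.
Check: 0.402 ⊙ 1.000 = max(0, 0.402) = 0.402 ≤ 0.621.

1.000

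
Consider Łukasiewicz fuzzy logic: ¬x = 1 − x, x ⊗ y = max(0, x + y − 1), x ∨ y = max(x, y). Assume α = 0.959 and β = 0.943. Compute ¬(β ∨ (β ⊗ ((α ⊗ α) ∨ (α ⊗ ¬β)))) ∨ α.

0.959

α ⊗ α = max(0, 0.959 + 0.959 − 1) = max(0, 0.918) = 0.918
¬β = 1 − 0.943 = 0.057
α ⊗ ¬β = max(0, 0.959 + 0.057 − 1) = max(0, 0.016) = 0.016
(α ⊗ α) ∨ (α ⊗ ¬β) = max(0.918, 0.016) = 0.918
β ⊗ ((α ⊗ α) ∨ (α ⊗ ¬β)) = max(0, 0.943 + 0.918 − 1) = max(0, 0.861) = 0.861
β ∨ (β ⊗ ((α ⊗ α) ∨ (α ⊗ ¬β))) = max(0.943, 0.861) = 0.943
¬(β ∨ (β ⊗ ((α ⊗ α) ∨ (α ⊗ ¬β)))) = 1 − 0.943 = 0.057
¬(β ∨ (β ⊗ ((α ⊗ α) ∨ (α ⊗ ¬β)))) ∨ α = max(0.057, 0.959) = 0.959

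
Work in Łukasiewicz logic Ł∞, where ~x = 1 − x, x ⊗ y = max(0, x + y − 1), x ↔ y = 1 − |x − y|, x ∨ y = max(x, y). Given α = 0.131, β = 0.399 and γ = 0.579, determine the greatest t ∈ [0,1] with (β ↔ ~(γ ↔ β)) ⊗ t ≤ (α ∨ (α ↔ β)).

0.951

γ ↔ β = 1 − |0.579 − 0.399| = 1 − 0.180 = 0.820
~(γ ↔ β) = 1 − 0.820 = 0.180
β ↔ ~(γ ↔ β) = 1 − |0.399 − 0.180| = 1 − 0.219 = 0.781
So the left factor is β ↔ ~(γ ↔ β) = 0.781.
α ↔ β = 1 − |0.131 − 0.399| = 1 − 0.268 = 0.732
α ∨ (α ↔ β) = max(0.131, 0.732) = 0.732
So the right-hand bound is α ∨ (α ↔ β) = 0.732.
The residuum of the Łukasiewicz t-norm gives the supremum: min(1, 1 − 0.781 + 0.732).
1 − 0.781 + 0.732 = 0.951, so t = min(1, 0.951) = 0.951.
Check: 0.781 ⊗ 0.951 = max(0, 0.732) = 0.732 ≤ 0.732.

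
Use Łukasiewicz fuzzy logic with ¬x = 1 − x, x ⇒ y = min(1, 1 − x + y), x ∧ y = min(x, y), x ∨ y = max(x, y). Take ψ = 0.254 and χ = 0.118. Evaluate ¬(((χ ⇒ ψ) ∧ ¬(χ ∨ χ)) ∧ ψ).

χ ⇒ ψ = min(1, 1 − 0.118 + 0.254) = min(1, 1.136) = 1.000
χ ∨ χ = max(0.118, 0.118) = 0.118
¬(χ ∨ χ) = 1 − 0.118 = 0.882
(χ ⇒ ψ) ∧ ¬(χ ∨ χ) = min(1.000, 0.882) = 0.882
((χ ⇒ ψ) ∧ ¬(χ ∨ χ)) ∧ ψ = min(0.882, 0.254) = 0.254
¬(((χ ⇒ ψ) ∧ ¬(χ ∨ χ)) ∧ ψ) = 1 − 0.254 = 0.746

0.746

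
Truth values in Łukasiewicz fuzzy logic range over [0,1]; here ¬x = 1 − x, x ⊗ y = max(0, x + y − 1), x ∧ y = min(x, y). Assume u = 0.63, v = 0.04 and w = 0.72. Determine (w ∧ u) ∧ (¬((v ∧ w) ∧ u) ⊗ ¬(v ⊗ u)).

w ∧ u = min(0.72, 0.63) = 0.63
v ∧ w = min(0.04, 0.72) = 0.04
(v ∧ w) ∧ u = min(0.04, 0.63) = 0.04
¬((v ∧ w) ∧ u) = 1 − 0.04 = 0.96
v ⊗ u = max(0, 0.04 + 0.63 − 1) = max(0, -0.33) = 0.00
¬(v ⊗ u) = 1 − 0.00 = 1.00
¬((v ∧ w) ∧ u) ⊗ ¬(v ⊗ u) = max(0, 0.96 + 1.00 − 1) = max(0, 0.96) = 0.96
(w ∧ u) ∧ (¬((v ∧ w) ∧ u) ⊗ ¬(v ⊗ u)) = min(0.63, 0.96) = 0.63

0.63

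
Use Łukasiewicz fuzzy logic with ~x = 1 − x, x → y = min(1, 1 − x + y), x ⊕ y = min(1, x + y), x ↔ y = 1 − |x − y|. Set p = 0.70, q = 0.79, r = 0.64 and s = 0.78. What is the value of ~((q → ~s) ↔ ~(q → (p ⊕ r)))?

~s = 1 − 0.78 = 0.22
q → ~s = min(1, 1 − 0.79 + 0.22) = min(1, 0.43) = 0.43
p ⊕ r = min(1, 0.70 + 0.64) = min(1, 1.34) = 1.00
q → (p ⊕ r) = min(1, 1 − 0.79 + 1.00) = min(1, 1.21) = 1.00
~(q → (p ⊕ r)) = 1 − 1.00 = 0.00
(q → ~s) ↔ ~(q → (p ⊕ r)) = 1 − |0.43 − 0.00| = 1 − 0.43 = 0.57
~((q → ~s) ↔ ~(q → (p ⊕ r))) = 1 − 0.57 = 0.43

0.43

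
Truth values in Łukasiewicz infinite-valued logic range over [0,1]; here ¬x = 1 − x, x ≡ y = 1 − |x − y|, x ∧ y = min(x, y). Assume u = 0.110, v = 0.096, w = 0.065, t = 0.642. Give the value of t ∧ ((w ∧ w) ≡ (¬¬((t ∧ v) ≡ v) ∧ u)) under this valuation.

w ∧ w = min(0.065, 0.065) = 0.065
t ∧ v = min(0.642, 0.096) = 0.096
(t ∧ v) ≡ v = 1 − |0.096 − 0.096| = 1 − 0.000 = 1.000
¬((t ∧ v) ≡ v) = 1 − 1.000 = 0.000
¬¬((t ∧ v) ≡ v) = 1 − 0.000 = 1.000
¬¬((t ∧ v) ≡ v) ∧ u = min(1.000, 0.110) = 0.110
(w ∧ w) ≡ (¬¬((t ∧ v) ≡ v) ∧ u) = 1 − |0.065 − 0.110| = 1 − 0.045 = 0.955
t ∧ ((w ∧ w) ≡ (¬¬((t ∧ v) ≡ v) ∧ u)) = min(0.642, 0.955) = 0.642

0.642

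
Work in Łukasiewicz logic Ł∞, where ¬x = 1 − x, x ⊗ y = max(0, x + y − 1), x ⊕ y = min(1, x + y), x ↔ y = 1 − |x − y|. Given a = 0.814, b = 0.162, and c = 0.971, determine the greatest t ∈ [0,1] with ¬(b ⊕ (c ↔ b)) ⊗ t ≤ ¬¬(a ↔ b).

0.701

c ↔ b = 1 − |0.971 − 0.162| = 1 − 0.809 = 0.191
b ⊕ (c ↔ b) = min(1, 0.162 + 0.191) = min(1, 0.353) = 0.353
¬(b ⊕ (c ↔ b)) = 1 − 0.353 = 0.647
So the left factor is ¬(b ⊕ (c ↔ b)) = 0.647.
a ↔ b = 1 − |0.814 − 0.162| = 1 − 0.652 = 0.348
¬(a ↔ b) = 1 − 0.348 = 0.652
¬¬(a ↔ b) = 1 − 0.652 = 0.348
So the right-hand bound is ¬¬(a ↔ b) = 0.348.
The residuum of the Łukasiewicz t-norm gives the supremum: min(1, 1 − 0.647 + 0.348).
1 − 0.647 + 0.348 = 0.701, so t = min(1, 0.701) = 0.701.
Check: 0.647 ⊗ 0.701 = max(0, 0.348) = 0.348 ≤ 0.348.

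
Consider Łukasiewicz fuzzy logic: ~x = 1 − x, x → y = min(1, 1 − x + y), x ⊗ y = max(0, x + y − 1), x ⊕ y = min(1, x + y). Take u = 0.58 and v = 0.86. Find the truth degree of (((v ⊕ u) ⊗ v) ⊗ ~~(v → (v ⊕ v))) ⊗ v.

v ⊕ u = min(1, 0.86 + 0.58) = min(1, 1.44) = 1.00
(v ⊕ u) ⊗ v = max(0, 1.00 + 0.86 − 1) = max(0, 0.86) = 0.86
v ⊕ v = min(1, 0.86 + 0.86) = min(1, 1.72) = 1.00
v → (v ⊕ v) = min(1, 1 − 0.86 + 1.00) = min(1, 1.14) = 1.00
~(v → (v ⊕ v)) = 1 − 1.00 = 0.00
~~(v → (v ⊕ v)) = 1 − 0.00 = 1.00
((v ⊕ u) ⊗ v) ⊗ ~~(v → (v ⊕ v)) = max(0, 0.86 + 1.00 − 1) = max(0, 0.86) = 0.86
(((v ⊕ u) ⊗ v) ⊗ ~~(v → (v ⊕ v))) ⊗ v = max(0, 0.86 + 0.86 − 1) = max(0, 0.72) = 0.72

0.72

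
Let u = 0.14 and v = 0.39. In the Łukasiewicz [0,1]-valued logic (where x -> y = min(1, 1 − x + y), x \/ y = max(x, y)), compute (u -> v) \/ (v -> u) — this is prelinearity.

u -> v = min(1, 1 − 0.14 + 0.39) = min(1, 1.25) = 1.00
v -> u = min(1, 1 − 0.39 + 0.14) = min(1, 0.75) = 0.75
(u -> v) \/ (v -> u) = max(1.00, 0.75) = 1.00
(As expected: a Ł∞-tautology — holds in every MV-chain.)

1.00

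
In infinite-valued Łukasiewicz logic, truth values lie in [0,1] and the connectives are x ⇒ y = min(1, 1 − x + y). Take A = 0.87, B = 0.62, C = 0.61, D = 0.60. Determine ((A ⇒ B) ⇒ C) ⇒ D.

A ⇒ B = min(1, 1 − 0.87 + 0.62) = min(1, 0.75) = 0.75
(A ⇒ B) ⇒ C = min(1, 1 − 0.75 + 0.61) = min(1, 0.86) = 0.86
((A ⇒ B) ⇒ C) ⇒ D = min(1, 1 − 0.86 + 0.60) = min(1, 0.74) = 0.74

0.74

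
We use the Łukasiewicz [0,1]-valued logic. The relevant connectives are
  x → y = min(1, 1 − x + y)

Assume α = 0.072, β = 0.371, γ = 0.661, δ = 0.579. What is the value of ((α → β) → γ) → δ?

0.918

α → β = min(1, 1 − 0.072 + 0.371) = min(1, 1.299) = 1.000
(α → β) → γ = min(1, 1 − 1.000 + 0.661) = min(1, 0.661) = 0.661
((α → β) → γ) → δ = min(1, 1 − 0.661 + 0.579) = min(1, 0.918) = 0.918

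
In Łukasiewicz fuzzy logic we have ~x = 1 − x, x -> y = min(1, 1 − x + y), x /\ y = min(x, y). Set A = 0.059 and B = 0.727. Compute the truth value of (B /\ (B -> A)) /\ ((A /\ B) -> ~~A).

0.332

B -> A = min(1, 1 − 0.727 + 0.059) = min(1, 0.332) = 0.332
B /\ (B -> A) = min(0.727, 0.332) = 0.332
A /\ B = min(0.059, 0.727) = 0.059
~A = 1 − 0.059 = 0.941
~~A = 1 − 0.941 = 0.059
(A /\ B) -> ~~A = min(1, 1 − 0.059 + 0.059) = min(1, 1.000) = 1.000
(B /\ (B -> A)) /\ ((A /\ B) -> ~~A) = min(0.332, 1.000) = 0.332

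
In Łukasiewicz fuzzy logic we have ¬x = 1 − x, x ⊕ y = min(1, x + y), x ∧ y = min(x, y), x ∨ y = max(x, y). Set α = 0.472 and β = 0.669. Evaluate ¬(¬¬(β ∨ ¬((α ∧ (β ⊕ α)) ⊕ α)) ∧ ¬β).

0.669

β ⊕ α = min(1, 0.669 + 0.472) = min(1, 1.141) = 1.000
α ∧ (β ⊕ α) = min(0.472, 1.000) = 0.472
(α ∧ (β ⊕ α)) ⊕ α = min(1, 0.472 + 0.472) = min(1, 0.944) = 0.944
¬((α ∧ (β ⊕ α)) ⊕ α) = 1 − 0.944 = 0.056
β ∨ ¬((α ∧ (β ⊕ α)) ⊕ α) = max(0.669, 0.056) = 0.669
¬(β ∨ ¬((α ∧ (β ⊕ α)) ⊕ α)) = 1 − 0.669 = 0.331
¬¬(β ∨ ¬((α ∧ (β ⊕ α)) ⊕ α)) = 1 − 0.331 = 0.669
¬β = 1 − 0.669 = 0.331
¬¬(β ∨ ¬((α ∧ (β ⊕ α)) ⊕ α)) ∧ ¬β = min(0.669, 0.331) = 0.331
¬(¬¬(β ∨ ¬((α ∧ (β ⊕ α)) ⊕ α)) ∧ ¬β) = 1 − 0.331 = 0.669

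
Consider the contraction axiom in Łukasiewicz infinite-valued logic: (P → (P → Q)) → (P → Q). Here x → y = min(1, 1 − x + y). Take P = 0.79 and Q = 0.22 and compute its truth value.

0.79

P → Q = min(1, 1 − 0.79 + 0.22) = min(1, 0.43) = 0.43
P → (P → Q) = min(1, 1 − 0.79 + 0.43) = min(1, 0.64) = 0.64
(P → (P → Q)) → (P → Q) = min(1, 1 − 0.64 + 0.43) = min(1, 0.79) = 0.79
(The value 0.79 < 1 shows this instance is not satisfied; fails in Ł∞ (the t-norm is not idempotent).)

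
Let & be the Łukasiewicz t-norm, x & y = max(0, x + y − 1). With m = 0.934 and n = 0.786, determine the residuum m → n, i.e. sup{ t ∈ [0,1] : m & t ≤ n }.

The residuum of the Łukasiewicz t-norm gives the supremum: min(1, 1 − 0.934 + 0.786).
1 − 0.934 + 0.786 = 0.852, so t = min(1, 0.852) = 0.852.
Check: 0.934 & 0.852 = max(0, 0.786) = 0.786 ≤ 0.786.

0.852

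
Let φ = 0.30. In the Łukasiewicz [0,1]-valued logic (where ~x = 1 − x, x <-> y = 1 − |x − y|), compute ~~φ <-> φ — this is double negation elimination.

~φ = 1 − 0.30 = 0.70
~~φ = 1 − 0.70 = 0.30
~~φ <-> φ = 1 − |0.30 − 0.30| = 1 − 0.00 = 1.00
(As expected: always 1 in Ł∞ since negation is involutive.)

1.00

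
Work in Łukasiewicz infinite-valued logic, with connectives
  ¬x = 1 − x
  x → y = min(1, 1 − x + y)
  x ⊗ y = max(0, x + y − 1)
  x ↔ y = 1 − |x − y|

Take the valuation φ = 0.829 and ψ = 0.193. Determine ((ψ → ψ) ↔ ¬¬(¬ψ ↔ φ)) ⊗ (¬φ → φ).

0.978

ψ → ψ = min(1, 1 − 0.193 + 0.193) = min(1, 1.000) = 1.000
¬ψ = 1 − 0.193 = 0.807
¬ψ ↔ φ = 1 − |0.807 − 0.829| = 1 − 0.022 = 0.978
¬(¬ψ ↔ φ) = 1 − 0.978 = 0.022
¬¬(¬ψ ↔ φ) = 1 − 0.022 = 0.978
(ψ → ψ) ↔ ¬¬(¬ψ ↔ φ) = 1 − |1.000 − 0.978| = 1 − 0.022 = 0.978
¬φ = 1 − 0.829 = 0.171
¬φ → φ = min(1, 1 − 0.171 + 0.829) = min(1, 1.658) = 1.000
((ψ → ψ) ↔ ¬¬(¬ψ ↔ φ)) ⊗ (¬φ → φ) = max(0, 0.978 + 1.000 − 1) = max(0, 0.978) = 0.978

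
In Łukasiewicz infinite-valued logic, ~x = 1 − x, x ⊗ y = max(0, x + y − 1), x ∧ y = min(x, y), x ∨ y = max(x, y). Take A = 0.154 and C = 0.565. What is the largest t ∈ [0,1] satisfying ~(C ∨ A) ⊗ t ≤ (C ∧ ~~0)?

C ∨ A = max(0.565, 0.154) = 0.565
~(C ∨ A) = 1 − 0.565 = 0.435
So the left factor is ~(C ∨ A) = 0.435.
~0 = 1 − 0.000 = 1.000
~~0 = 1 − 1.000 = 0.000
C ∧ ~~0 = min(0.565, 0.000) = 0.000
So the right-hand bound is C ∧ ~~0 = 0.000.
The residuum of the Łukasiewicz t-norm gives the supremum: min(1, 1 − 0.435 + 0.000).
1 − 0.435 + 0.000 = 0.565, so t = min(1, 0.565) = 0.565.
Check: 0.435 ⊗ 0.565 = max(0, 0.000) = 0.000 ≤ 0.000.

0.565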